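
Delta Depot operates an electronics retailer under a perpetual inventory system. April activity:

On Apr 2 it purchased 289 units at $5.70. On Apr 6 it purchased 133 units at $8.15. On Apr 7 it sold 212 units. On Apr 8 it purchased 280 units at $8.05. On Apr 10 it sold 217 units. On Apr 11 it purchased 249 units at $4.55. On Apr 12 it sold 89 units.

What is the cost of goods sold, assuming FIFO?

Apr 7, 212 sold [FIFO — oldest first]: 212 @ $5.70 = $1,208.40
Apr 10, 217 sold [FIFO — oldest first]: 77 @ $5.70 + 133 @ $8.15 + 7 @ $8.05 = $1,579.20
Apr 12, 89 sold [FIFO — oldest first]: 89 @ $8.05 = $716.45
Total COGS = $1,208.40 + $1,579.20 + $716.45 = $3,504.05
Ending inventory: 184 @ $8.05 + 249 @ $4.55 = $2,614.15
Check: goods available $6,118.20 = COGS $3,504.05 + ending $2,614.15

COGS = $3,504.05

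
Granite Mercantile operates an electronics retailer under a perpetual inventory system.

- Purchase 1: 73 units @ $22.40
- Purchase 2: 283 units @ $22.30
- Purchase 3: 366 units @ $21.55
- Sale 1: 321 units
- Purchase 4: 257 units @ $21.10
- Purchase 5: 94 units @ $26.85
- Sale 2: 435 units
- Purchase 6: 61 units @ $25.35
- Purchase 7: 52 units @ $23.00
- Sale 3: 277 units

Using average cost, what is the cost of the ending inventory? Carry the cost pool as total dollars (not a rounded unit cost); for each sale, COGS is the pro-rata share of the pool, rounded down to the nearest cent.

After Purchase 1: 73 on hand, pool $1,635.20 (≈ $22.4000 each)
After Purchase 2: 356 on hand, pool $7,946.10 (≈ $22.3205 each)
After Purchase 3: 722 on hand, pool $15,833.40 (≈ $21.9299 each)
Sale 1, sell 321: 321/722 × $15,833.40 → $7,039.50
After Purchase 4: 658 on hand, pool $14,216.60 (≈ $21.6058 each)
After Purchase 5: 752 on hand, pool $16,740.50 (≈ $22.2613 each)
Sale 2, sell 435: 435/752 × $16,740.50 → $9,683.66
After Purchase 6: 378 on hand, pool $8,603.19 (≈ $22.7598 each)
After Purchase 7: 430 on hand, pool $9,799.19 (≈ $22.7888 each)
Sale 3, sell 277: 277/430 × $9,799.19 → $6,312.50
Total COGS = $7,039.50 + $9,683.66 + $6,312.50 = $23,035.66
Ending inventory (cost pool remaining) = $3,486.69

Ending inventory = $3,486.69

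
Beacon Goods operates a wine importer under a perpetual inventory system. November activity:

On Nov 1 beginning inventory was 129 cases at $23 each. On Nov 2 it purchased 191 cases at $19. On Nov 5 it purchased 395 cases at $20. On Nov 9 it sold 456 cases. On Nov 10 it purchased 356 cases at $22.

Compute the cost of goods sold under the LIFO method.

Nov 9, 456 sold [LIFO — newest first]: 395 @ $20 + 61 @ $19 = $9,059
Ending inventory: 129 @ $23 + 130 @ $19 + 356 @ $22 = $13,269

COGS = $9,059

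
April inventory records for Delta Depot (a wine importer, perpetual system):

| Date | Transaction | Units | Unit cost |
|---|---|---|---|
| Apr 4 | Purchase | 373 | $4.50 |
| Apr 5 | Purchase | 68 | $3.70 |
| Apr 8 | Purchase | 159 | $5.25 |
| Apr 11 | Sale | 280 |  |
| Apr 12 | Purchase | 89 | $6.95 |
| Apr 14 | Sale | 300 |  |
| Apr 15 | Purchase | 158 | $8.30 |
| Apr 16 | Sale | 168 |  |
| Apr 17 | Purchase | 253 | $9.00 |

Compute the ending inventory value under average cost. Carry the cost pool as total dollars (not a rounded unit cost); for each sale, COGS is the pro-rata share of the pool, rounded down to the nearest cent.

Ending inventory = $2,970.09

After Apr 4: 373 on hand, pool $1,678.50 (≈ $4.5000 each)
After Apr 5: 441 on hand, pool $1,930.10 (≈ $4.3766 each)
After Apr 8: 600 on hand, pool $2,764.85 (≈ $4.6081 each)
Apr 11, sell 280: 280/600 × $2,764.85 → $1,290.26
After Apr 12: 409 on hand, pool $2,093.14 (≈ $5.1177 each)
Apr 14, sell 300: 300/409 × $2,093.14 → $1,535.31
After Apr 15: 267 on hand, pool $1,869.23 (≈ $7.0009 each)
Apr 16, sell 168: 168/267 × $1,869.23 → $1,176.14
After Apr 17: 352 on hand, pool $2,970.09 (≈ $8.4378 each)
Total COGS = $1,290.26 + $1,535.31 + $1,176.14 = $4,001.71
Ending inventory (cost pool remaining) = $2,970.09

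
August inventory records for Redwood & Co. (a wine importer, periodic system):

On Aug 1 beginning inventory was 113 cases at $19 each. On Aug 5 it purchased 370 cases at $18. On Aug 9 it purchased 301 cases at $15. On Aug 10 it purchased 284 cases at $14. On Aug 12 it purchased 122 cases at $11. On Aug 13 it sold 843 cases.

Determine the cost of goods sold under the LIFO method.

Aug 13, 843 sold [LIFO — newest first]: 122 @ $11 + 284 @ $14 + 301 @ $15 + 136 @ $18 = $12,281
Ending inventory: 113 @ $19 + 234 @ $18 = $6,359

COGS = $12,281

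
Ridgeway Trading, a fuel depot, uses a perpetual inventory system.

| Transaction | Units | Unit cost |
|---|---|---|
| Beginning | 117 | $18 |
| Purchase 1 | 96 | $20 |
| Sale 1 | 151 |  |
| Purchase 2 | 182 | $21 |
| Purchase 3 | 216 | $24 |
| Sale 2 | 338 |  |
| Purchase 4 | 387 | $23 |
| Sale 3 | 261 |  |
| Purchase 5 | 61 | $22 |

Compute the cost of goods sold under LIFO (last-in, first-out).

COGS = $16,659

Sale 1 (151) [LIFO — newest first]: 96 @ $20 + 55 @ $18 = $2,910
Sale 2 (338) [LIFO — newest first]: 216 @ $24 + 122 @ $21 = $7,746
Sale 3 (261) [LIFO — newest first]: 261 @ $23 = $6,003
Total COGS = $2,910 + $7,746 + $6,003 = $16,659
Ending inventory: 62 @ $18 + 60 @ $21 + 126 @ $23 + 61 @ $22 = $6,616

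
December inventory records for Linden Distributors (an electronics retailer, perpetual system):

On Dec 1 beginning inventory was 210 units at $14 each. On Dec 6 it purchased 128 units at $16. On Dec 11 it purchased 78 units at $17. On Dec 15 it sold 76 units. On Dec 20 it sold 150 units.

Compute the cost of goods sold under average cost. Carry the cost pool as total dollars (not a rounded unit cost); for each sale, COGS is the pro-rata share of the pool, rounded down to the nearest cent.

COGS = $3,430.19

After Dec 1: 210 on hand, pool $2,940.00 (≈ $14.0000 each)
After Dec 6: 338 on hand, pool $4,988.00 (≈ $14.7574 each)
After Dec 11: 416 on hand, pool $6,314.00 (≈ $15.1779 each)
Dec 15, sell 76: 76/416 × $6,314.00 → $1,153.51
Dec 20, sell 150: 150/340 × $5,160.49 → $2,276.68
Total COGS = $1,153.51 + $2,276.68 = $3,430.19
Ending inventory (cost pool remaining) = $2,883.81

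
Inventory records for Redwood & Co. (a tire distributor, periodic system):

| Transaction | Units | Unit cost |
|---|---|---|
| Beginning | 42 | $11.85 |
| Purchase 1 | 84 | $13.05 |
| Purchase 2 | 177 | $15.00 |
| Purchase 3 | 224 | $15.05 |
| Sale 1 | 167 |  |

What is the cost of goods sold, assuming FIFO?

Sale 1 (167) [FIFO — oldest first]: 42 @ $11.85 + 84 @ $13.05 + 41 @ $15.00 = $2,208.90
Ending inventory: 136 @ $15.00 + 224 @ $15.05 = $5,411.20

COGS = $2,208.90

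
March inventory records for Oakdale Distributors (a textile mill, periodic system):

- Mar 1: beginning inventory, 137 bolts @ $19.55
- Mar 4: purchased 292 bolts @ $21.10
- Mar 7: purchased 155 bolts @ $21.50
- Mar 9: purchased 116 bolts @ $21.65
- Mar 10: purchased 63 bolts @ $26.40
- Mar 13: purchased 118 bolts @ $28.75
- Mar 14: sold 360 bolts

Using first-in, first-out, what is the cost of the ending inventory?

Ending inventory = $12,355.50

Mar 14, 360 sold [FIFO — oldest first]: 137 @ $19.55 + 223 @ $21.10 = $7,383.65
Ending inventory: 69 @ $21.10 + 155 @ $21.50 + 116 @ $21.65 + 63 @ $26.40 + 118 @ $28.75 = $12,355.50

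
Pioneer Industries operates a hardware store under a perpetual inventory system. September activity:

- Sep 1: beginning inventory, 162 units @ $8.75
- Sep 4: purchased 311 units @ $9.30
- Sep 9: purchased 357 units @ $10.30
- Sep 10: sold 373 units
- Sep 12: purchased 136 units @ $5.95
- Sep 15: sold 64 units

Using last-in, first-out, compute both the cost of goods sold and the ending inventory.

COGS = $4,206.70; ending inventory = $4,589.40

Sep 10, 373 sold [LIFO — newest first]: 357 @ $10.30 + 16 @ $9.30 = $3,825.90
Sep 15, 64 sold [LIFO — newest first]: 64 @ $5.95 = $380.80
Total COGS = $3,825.90 + $380.80 = $4,206.70
Ending inventory: 162 @ $8.75 + 295 @ $9.30 + 72 @ $5.95 = $4,589.40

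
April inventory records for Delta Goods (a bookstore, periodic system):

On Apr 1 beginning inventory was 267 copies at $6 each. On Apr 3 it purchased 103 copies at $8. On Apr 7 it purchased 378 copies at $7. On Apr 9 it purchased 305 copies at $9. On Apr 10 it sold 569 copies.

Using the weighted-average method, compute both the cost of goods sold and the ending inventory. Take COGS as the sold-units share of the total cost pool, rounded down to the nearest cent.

COGS = $4,224.00; ending inventory = $3,593.00

Apr 10, sell 569: 569/1053 × $7,817.00 → $4,224.00
Ending inventory (cost pool remaining) = $3,593.00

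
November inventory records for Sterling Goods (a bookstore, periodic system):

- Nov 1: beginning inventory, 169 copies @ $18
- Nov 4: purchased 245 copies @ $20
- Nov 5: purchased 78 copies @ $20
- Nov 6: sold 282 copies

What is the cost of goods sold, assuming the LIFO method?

COGS = $5,640

Nov 6, 282 sold [LIFO — newest first]: 78 @ $20 + 204 @ $20 = $5,640
Ending inventory: 169 @ $18 + 41 @ $20 = $3,862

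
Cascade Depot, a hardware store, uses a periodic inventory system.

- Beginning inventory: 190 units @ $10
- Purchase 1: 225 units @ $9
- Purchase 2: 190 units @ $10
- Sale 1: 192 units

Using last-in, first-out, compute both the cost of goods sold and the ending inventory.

Sale 1 (192) [LIFO — newest first]: 190 @ $10 + 2 @ $9 = $1,918
Ending inventory: 190 @ $10 + 223 @ $9 = $3,907
Check: goods available $5,825 = COGS $1,918 + ending $3,907

COGS = $1,918; ending inventory = $3,907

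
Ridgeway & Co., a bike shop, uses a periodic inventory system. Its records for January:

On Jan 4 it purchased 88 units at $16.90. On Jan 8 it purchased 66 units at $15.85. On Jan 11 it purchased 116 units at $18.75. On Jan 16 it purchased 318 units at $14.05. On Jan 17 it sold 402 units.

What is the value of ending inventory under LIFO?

Jan 17, 402 sold [LIFO — newest first]: 318 @ $14.05 + 84 @ $18.75 = $6,042.90
Ending inventory: 88 @ $16.90 + 66 @ $15.85 + 32 @ $18.75 = $3,133.30

Ending inventory = $3,133.30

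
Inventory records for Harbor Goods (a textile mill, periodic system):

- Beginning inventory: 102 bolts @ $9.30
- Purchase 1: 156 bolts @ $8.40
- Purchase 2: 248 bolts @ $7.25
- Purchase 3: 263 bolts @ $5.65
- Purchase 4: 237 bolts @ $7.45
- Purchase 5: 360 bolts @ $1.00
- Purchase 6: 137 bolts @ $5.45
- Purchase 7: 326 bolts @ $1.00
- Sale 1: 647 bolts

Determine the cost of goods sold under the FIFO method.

COGS = $4,853.65

Sale 1 (647) [FIFO — oldest first]: 102 @ $9.30 + 156 @ $8.40 + 248 @ $7.25 + 141 @ $5.65 = $4,853.65
Ending inventory: 122 @ $5.65 + 237 @ $7.45 + 360 @ $1.00 + 137 @ $5.45 + 326 @ $1.00 = $3,887.60
Check: goods available $8,741.25 = COGS $4,853.65 + ending $3,887.60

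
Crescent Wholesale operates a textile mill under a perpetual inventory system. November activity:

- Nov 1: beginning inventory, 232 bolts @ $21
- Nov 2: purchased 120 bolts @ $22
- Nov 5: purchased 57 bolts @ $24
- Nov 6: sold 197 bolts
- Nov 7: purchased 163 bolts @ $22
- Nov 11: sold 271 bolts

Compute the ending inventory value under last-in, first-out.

Ending inventory = $2,184

Nov 6, 197 sold [LIFO — newest first]: 57 @ $24 + 120 @ $22 + 20 @ $21 = $4,428
Nov 11, 271 sold [LIFO — newest first]: 163 @ $22 + 108 @ $21 = $5,854
Total COGS = $4,428 + $5,854 = $10,282
Ending inventory: 104 @ $21 = $2,184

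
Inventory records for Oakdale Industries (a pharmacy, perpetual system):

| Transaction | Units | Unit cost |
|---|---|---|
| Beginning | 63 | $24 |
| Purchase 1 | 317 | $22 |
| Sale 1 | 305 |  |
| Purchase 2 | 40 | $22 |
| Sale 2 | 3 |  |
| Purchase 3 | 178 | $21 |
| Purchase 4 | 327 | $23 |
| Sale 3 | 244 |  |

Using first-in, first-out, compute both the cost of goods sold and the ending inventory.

COGS = $12,138; ending inventory = $8,487

Sale 1 (305) [FIFO — oldest first]: 63 @ $24 + 242 @ $22 = $6,836
Sale 2 (3) [FIFO — oldest first]: 3 @ $22 = $66
Sale 3 (244) [FIFO — oldest first]: 72 @ $22 + 40 @ $22 + 132 @ $21 = $5,236
Total COGS = $6,836 + $66 + $5,236 = $12,138
Ending inventory: 46 @ $21 + 327 @ $23 = $8,487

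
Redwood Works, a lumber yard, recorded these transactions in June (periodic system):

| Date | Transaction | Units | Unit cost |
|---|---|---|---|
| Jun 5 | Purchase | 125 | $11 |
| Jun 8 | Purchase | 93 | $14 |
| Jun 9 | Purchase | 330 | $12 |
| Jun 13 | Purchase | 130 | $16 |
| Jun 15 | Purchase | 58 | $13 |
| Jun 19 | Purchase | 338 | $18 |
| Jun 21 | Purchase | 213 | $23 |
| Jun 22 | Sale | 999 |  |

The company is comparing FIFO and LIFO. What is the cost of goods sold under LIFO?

FIFO COGS: 125 @ $11 + 93 @ $14 + 330 @ $12 + 130 @ $16 + 58 @ $13 + 263 @ $18 = $14,205
LIFO COGS: 213 @ $23 + 338 @ $18 + 58 @ $13 + 130 @ $16 + 260 @ $12 = $16,937

COGS = $16,937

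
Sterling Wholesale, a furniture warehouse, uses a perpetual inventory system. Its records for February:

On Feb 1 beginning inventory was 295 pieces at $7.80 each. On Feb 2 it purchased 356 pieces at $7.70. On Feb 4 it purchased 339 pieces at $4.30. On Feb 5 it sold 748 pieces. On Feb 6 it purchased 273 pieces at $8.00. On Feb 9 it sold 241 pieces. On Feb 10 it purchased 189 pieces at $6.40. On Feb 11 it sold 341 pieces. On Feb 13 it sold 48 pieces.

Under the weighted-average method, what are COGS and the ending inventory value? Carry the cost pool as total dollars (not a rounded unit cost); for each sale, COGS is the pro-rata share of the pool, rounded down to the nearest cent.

After Feb 1: 295 on hand, pool $2,301.00 (≈ $7.8000 each)
After Feb 2: 651 on hand, pool $5,042.20 (≈ $7.7453 each)
After Feb 4: 990 on hand, pool $6,499.90 (≈ $6.5656 each)
Feb 5, sell 748: 748/990 × $6,499.90 → $4,911.03
After Feb 6: 515 on hand, pool $3,772.87 (≈ $7.3260 each)
Feb 9, sell 241: 241/515 × $3,772.87 → $1,765.55
After Feb 10: 463 on hand, pool $3,216.92 (≈ $6.9480 each)
Feb 11, sell 341: 341/463 × $3,216.92 → $2,369.26
Feb 13, sell 48: 48/122 × $847.66 → $333.50
Total COGS = $4,911.03 + $1,765.55 + $2,369.26 + $333.50 = $9,379.34
Ending inventory (cost pool remaining) = $514.16
Check: goods available $9,893.50 = COGS $9,379.34 + ending $514.16

COGS = $9,379.34; ending inventory = $514.16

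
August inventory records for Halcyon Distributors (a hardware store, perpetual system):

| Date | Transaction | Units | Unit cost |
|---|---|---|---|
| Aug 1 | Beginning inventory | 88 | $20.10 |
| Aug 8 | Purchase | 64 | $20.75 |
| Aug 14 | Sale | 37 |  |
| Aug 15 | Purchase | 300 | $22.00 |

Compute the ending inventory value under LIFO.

Ending inventory = $8,929.05

Aug 14, 37 sold [LIFO — newest first]: 37 @ $20.75 = $767.75
Ending inventory: 88 @ $20.10 + 27 @ $20.75 + 300 @ $22.00 = $8,929.05
Check: goods available $9,696.80 = COGS $767.75 + ending $8,929.05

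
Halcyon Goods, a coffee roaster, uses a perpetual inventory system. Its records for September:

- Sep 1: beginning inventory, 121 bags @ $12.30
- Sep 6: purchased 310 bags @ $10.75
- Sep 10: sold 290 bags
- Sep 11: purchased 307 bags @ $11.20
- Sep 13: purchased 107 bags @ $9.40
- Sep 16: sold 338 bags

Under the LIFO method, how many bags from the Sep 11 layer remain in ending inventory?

Sep 10, 290 sold [LIFO — newest first]: 290 @ $10.75 = $3,117.50
Sep 16, 338 sold [LIFO — newest first]: 107 @ $9.40 + 231 @ $11.20 = $3,593.00
Total COGS = $3,117.50 + $3,593.00 = $6,710.50
Ending inventory: 121 @ $12.30 + 20 @ $10.75 + 76 @ $11.20 = $2,554.50
Check: goods available $9,265.00 = COGS $6,710.50 + ending $2,554.50

76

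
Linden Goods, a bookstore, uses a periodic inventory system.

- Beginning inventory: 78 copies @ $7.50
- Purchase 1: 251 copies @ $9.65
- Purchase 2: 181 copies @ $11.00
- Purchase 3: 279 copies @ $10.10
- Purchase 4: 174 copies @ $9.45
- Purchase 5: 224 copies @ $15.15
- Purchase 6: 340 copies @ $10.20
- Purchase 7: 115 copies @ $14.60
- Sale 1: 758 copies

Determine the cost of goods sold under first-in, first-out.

COGS = $7,502.95

Sale 1 (758) [FIFO — oldest first]: 78 @ $7.50 + 251 @ $9.65 + 181 @ $11.00 + 248 @ $10.10 = $7,502.95
Ending inventory: 31 @ $10.10 + 174 @ $9.45 + 224 @ $15.15 + 340 @ $10.20 + 115 @ $14.60 = $10,498.00
Check: goods available $18,000.95 = COGS $7,502.95 + ending $10,498.00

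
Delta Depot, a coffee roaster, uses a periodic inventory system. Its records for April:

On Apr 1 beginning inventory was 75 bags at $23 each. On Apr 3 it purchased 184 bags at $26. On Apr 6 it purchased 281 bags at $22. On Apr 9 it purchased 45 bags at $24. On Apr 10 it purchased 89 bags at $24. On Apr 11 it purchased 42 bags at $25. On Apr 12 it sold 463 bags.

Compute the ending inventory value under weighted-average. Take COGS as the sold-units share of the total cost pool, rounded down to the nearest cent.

Apr 12, sell 463: 463/716 × $16,957.00 → $10,965.21
Ending inventory (cost pool remaining) = $5,991.79

Ending inventory = $5,991.79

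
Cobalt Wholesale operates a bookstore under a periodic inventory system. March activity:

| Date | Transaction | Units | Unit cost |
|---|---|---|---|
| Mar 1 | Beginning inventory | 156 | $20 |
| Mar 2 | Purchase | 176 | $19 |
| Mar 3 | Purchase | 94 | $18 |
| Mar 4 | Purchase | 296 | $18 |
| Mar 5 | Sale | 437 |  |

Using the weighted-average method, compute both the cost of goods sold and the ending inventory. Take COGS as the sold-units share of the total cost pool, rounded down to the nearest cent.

COGS = $8,161.36; ending inventory = $5,322.64

Mar 5, sell 437: 437/722 × $13,484.00 → $8,161.36
Ending inventory (cost pool remaining) = $5,322.64
Check: goods available $13,484.00 = COGS $8,161.36 + ending $5,322.64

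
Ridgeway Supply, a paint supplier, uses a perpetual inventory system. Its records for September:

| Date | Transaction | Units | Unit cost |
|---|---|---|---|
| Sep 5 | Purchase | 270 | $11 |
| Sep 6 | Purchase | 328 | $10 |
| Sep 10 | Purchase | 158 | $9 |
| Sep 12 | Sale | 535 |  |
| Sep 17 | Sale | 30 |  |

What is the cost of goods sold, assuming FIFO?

Sep 12, 535 sold [FIFO — oldest first]: 270 @ $11 + 265 @ $10 = $5,620
Sep 17, 30 sold [FIFO — oldest first]: 30 @ $10 = $300
Total COGS = $5,620 + $300 = $5,920
Ending inventory: 33 @ $10 + 158 @ $9 = $1,752

COGS = $5,920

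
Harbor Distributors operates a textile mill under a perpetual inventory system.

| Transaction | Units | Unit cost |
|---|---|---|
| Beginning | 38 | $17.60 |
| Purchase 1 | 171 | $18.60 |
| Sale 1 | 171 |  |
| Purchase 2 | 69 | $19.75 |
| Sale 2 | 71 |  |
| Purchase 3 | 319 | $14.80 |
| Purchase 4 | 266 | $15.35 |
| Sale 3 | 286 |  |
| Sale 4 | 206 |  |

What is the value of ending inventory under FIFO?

Ending inventory = $1,980.15

Sale 1 (171) [FIFO — oldest first]: 38 @ $17.60 + 133 @ $18.60 = $3,142.60
Sale 2 (71) [FIFO — oldest first]: 38 @ $18.60 + 33 @ $19.75 = $1,358.55
Sale 3 (286) [FIFO — oldest first]: 36 @ $19.75 + 250 @ $14.80 = $4,411.00
Sale 4 (206) [FIFO — oldest first]: 69 @ $14.80 + 137 @ $15.35 = $3,124.15
Total COGS = $3,142.60 + $1,358.55 + $4,411.00 + $3,124.15 = $12,036.30
Ending inventory: 129 @ $15.35 = $1,980.15
Check: goods available $14,016.45 = COGS $12,036.30 + ending $1,980.15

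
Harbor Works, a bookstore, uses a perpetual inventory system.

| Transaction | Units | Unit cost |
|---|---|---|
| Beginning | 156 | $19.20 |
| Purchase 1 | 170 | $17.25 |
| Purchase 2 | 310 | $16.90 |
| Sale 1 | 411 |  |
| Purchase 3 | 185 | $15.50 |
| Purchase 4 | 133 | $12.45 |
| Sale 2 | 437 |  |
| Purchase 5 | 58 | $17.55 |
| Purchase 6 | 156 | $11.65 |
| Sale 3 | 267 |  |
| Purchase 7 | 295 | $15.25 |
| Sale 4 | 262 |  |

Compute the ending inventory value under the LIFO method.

Ending inventory = $1,520.85

Sale 1 (411) [LIFO — newest first]: 310 @ $16.90 + 101 @ $17.25 = $6,981.25
Sale 2 (437) [LIFO — newest first]: 133 @ $12.45 + 185 @ $15.50 + 69 @ $17.25 + 50 @ $19.20 = $6,673.60
Sale 3 (267) [LIFO — newest first]: 156 @ $11.65 + 58 @ $17.55 + 53 @ $19.20 = $3,852.90
Sale 4 (262) [LIFO — newest first]: 262 @ $15.25 = $3,995.50
Total COGS = $6,981.25 + $6,673.60 + $3,852.90 + $3,995.50 = $21,503.25
Ending inventory: 53 @ $19.20 + 33 @ $15.25 = $1,520.85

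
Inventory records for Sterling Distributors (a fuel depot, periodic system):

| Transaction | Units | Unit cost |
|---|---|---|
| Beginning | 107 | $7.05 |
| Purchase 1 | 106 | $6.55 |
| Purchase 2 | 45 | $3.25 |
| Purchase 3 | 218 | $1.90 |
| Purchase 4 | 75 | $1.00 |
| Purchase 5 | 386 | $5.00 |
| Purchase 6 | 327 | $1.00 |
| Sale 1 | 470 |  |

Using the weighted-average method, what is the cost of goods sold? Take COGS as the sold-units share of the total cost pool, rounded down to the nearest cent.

Sale 1, sell 470: 470/1264 × $4,341.10 → $1,614.17
Ending inventory (cost pool remaining) = $2,726.93
Check: goods available $4,341.10 = COGS $1,614.17 + ending $2,726.93

COGS = $1,614.17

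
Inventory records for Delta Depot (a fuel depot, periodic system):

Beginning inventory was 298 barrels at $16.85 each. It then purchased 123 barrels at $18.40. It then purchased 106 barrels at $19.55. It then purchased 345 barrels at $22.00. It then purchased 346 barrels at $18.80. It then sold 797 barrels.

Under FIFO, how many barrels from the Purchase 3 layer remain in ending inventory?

Sale 1 (797) [FIFO — oldest first]: 298 @ $16.85 + 123 @ $18.40 + 106 @ $19.55 + 270 @ $22.00 = $15,296.80
Ending inventory: 75 @ $22.00 + 346 @ $18.80 = $8,154.80
Check: goods available $23,451.60 = COGS $15,296.80 + ending $8,154.80

75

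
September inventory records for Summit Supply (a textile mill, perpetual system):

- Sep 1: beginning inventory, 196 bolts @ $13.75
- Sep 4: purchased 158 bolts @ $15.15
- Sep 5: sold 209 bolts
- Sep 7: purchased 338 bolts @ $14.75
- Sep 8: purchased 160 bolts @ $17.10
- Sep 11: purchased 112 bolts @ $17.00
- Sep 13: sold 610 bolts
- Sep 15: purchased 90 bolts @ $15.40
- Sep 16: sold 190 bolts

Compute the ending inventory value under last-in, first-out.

Ending inventory = $618.75

Sep 5, 209 sold [LIFO — newest first]: 158 @ $15.15 + 51 @ $13.75 = $3,094.95
Sep 13, 610 sold [LIFO — newest first]: 112 @ $17.00 + 160 @ $17.10 + 338 @ $14.75 = $9,625.50
Sep 16, 190 sold [LIFO — newest first]: 90 @ $15.40 + 100 @ $13.75 = $2,761.00
Total COGS = $3,094.95 + $9,625.50 + $2,761.00 = $15,481.45
Ending inventory: 45 @ $13.75 = $618.75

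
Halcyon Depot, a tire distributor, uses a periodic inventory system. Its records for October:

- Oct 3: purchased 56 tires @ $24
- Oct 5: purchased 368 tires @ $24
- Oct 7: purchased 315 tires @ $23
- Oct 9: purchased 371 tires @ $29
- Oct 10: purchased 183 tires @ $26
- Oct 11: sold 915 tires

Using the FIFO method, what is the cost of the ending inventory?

Ending inventory = $10,413

Oct 11, 915 sold [FIFO — oldest first]: 56 @ $24 + 368 @ $24 + 315 @ $23 + 176 @ $29 = $22,525
Ending inventory: 195 @ $29 + 183 @ $26 = $10,413
Check: goods available $32,938 = COGS $22,525 + ending $10,413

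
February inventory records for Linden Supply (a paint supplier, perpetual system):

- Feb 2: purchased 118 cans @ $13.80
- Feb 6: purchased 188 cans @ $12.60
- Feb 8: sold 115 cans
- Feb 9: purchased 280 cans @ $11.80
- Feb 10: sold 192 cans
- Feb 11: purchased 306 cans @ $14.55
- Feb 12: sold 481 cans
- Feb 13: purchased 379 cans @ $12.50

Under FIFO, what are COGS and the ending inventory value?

COGS = $10,240.30; ending inventory = $6,250.70

Feb 8, 115 sold [FIFO — oldest first]: 115 @ $13.80 = $1,587.00
Feb 10, 192 sold [FIFO — oldest first]: 3 @ $13.80 + 188 @ $12.60 + 1 @ $11.80 = $2,422.00
Feb 12, 481 sold [FIFO — oldest first]: 279 @ $11.80 + 202 @ $14.55 = $6,231.30
Total COGS = $1,587.00 + $2,422.00 + $6,231.30 = $10,240.30
Ending inventory: 104 @ $14.55 + 379 @ $12.50 = $6,250.70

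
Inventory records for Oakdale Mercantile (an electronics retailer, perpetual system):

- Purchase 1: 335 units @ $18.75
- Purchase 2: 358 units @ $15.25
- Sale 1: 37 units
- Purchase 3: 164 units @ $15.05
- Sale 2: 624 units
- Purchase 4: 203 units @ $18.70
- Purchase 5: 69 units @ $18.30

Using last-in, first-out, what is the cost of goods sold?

COGS = $10,533.95

Sale 1 (37) [LIFO — newest first]: 37 @ $15.25 = $564.25
Sale 2 (624) [LIFO — newest first]: 164 @ $15.05 + 321 @ $15.25 + 139 @ $18.75 = $9,969.70
Total COGS = $564.25 + $9,969.70 = $10,533.95
Ending inventory: 196 @ $18.75 + 203 @ $18.70 + 69 @ $18.30 = $8,733.80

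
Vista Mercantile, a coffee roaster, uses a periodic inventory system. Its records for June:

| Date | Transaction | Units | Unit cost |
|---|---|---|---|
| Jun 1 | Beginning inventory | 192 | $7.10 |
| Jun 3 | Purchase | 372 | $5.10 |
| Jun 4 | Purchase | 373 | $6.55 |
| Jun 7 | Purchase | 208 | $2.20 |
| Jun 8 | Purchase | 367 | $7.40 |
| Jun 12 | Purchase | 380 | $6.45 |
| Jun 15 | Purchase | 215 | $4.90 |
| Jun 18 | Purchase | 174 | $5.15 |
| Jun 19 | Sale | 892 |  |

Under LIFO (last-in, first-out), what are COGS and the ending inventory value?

Jun 19, 892 sold [LIFO — newest first]: 174 @ $5.15 + 215 @ $4.90 + 380 @ $6.45 + 123 @ $7.40 = $5,310.80
Ending inventory: 192 @ $7.10 + 372 @ $5.10 + 373 @ $6.55 + 208 @ $2.20 + 244 @ $7.40 = $7,966.75
Check: goods available $13,277.55 = COGS $5,310.80 + ending $7,966.75

COGS = $5,310.80; ending inventory = $7,966.75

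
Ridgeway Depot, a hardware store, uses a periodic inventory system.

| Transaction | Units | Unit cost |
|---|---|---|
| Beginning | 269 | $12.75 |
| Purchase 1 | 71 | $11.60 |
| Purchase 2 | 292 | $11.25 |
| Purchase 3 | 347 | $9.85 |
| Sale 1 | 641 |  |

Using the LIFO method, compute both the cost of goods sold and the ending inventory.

COGS = $6,726.15; ending inventory = $4,230.15

Sale 1 (641) [LIFO — newest first]: 347 @ $9.85 + 292 @ $11.25 + 2 @ $11.60 = $6,726.15
Ending inventory: 269 @ $12.75 + 69 @ $11.60 = $4,230.15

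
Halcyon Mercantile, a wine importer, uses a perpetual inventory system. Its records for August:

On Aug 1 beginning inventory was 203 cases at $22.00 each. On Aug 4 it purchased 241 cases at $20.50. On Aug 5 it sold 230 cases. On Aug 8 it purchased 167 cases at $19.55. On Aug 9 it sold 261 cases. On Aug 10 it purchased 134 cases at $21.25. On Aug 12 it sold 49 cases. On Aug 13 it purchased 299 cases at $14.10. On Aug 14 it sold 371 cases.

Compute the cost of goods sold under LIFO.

COGS = $16,818.50

Aug 5, 230 sold [LIFO — newest first]: 230 @ $20.50 = $4,715.00
Aug 9, 261 sold [LIFO — newest first]: 167 @ $19.55 + 11 @ $20.50 + 83 @ $22.00 = $5,316.35
Aug 12, 49 sold [LIFO — newest first]: 49 @ $21.25 = $1,041.25
Aug 14, 371 sold [LIFO — newest first]: 299 @ $14.10 + 72 @ $21.25 = $5,745.90
Total COGS = $4,715.00 + $5,316.35 + $1,041.25 + $5,745.90 = $16,818.50
Ending inventory: 120 @ $22.00 + 13 @ $21.25 = $2,916.25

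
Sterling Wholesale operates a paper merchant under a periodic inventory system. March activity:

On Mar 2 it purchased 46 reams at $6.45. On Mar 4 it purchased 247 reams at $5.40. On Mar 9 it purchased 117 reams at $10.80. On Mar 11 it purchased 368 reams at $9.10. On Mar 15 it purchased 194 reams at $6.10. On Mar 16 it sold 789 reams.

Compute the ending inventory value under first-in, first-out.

Ending inventory = $1,116.30

Mar 16, 789 sold [FIFO — oldest first]: 46 @ $6.45 + 247 @ $5.40 + 117 @ $10.80 + 368 @ $9.10 + 11 @ $6.10 = $6,310.00
Ending inventory: 183 @ $6.10 = $1,116.30
Check: goods available $7,426.30 = COGS $6,310.00 + ending $1,116.30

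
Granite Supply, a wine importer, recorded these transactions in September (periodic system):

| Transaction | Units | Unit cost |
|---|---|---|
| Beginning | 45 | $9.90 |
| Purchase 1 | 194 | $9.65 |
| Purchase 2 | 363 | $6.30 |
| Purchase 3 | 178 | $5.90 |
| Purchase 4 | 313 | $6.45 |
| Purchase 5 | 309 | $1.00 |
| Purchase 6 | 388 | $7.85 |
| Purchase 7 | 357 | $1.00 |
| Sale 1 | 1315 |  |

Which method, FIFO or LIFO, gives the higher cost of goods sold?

FIFO

FIFO COGS: 45 @ $9.90 + 194 @ $9.65 + 363 @ $6.30 + 178 @ $5.90 + 313 @ $6.45 + 222 @ $1.00 = $7,895.55
LIFO COGS: 357 @ $1.00 + 388 @ $7.85 + 309 @ $1.00 + 261 @ $6.45 = $5,395.25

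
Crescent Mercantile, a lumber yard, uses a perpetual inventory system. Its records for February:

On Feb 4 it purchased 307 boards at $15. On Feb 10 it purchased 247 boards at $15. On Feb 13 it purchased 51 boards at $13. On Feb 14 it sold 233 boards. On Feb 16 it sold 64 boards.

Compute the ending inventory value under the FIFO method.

Feb 14, 233 sold [FIFO — oldest first]: 233 @ $15 = $3,495
Feb 16, 64 sold [FIFO — oldest first]: 64 @ $15 = $960
Total COGS = $3,495 + $960 = $4,455
Ending inventory: 10 @ $15 + 247 @ $15 + 51 @ $13 = $4,518

Ending inventory = $4,518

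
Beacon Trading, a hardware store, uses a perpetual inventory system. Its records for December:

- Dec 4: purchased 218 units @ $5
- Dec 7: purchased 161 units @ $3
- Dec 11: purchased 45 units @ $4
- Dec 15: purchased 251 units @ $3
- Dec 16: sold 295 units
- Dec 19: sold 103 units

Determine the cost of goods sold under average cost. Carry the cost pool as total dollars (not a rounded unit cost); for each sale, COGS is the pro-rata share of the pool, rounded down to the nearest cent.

COGS = $1,477.60

After Dec 4: 218 on hand, pool $1,090.00 (≈ $5.0000 each)
After Dec 7: 379 on hand, pool $1,573.00 (≈ $4.1504 each)
After Dec 11: 424 on hand, pool $1,753.00 (≈ $4.1344 each)
After Dec 15: 675 on hand, pool $2,506.00 (≈ $3.7126 each)
Dec 16, sell 295: 295/675 × $2,506.00 → $1,095.21
Dec 19, sell 103: 103/380 × $1,410.79 → $382.39
Total COGS = $1,095.21 + $382.39 = $1,477.60
Ending inventory (cost pool remaining) = $1,028.40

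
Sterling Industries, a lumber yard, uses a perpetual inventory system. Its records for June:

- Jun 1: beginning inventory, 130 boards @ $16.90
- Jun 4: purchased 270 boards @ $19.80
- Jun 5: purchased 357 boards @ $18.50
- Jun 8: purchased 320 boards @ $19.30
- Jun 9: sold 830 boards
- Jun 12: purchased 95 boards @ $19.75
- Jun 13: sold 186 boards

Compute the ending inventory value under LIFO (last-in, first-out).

Ending inventory = $2,711.80

Jun 9, 830 sold [LIFO — newest first]: 320 @ $19.30 + 357 @ $18.50 + 153 @ $19.80 = $15,809.90
Jun 13, 186 sold [LIFO — newest first]: 95 @ $19.75 + 91 @ $19.80 = $3,678.05
Total COGS = $15,809.90 + $3,678.05 = $19,487.95
Ending inventory: 130 @ $16.90 + 26 @ $19.80 = $2,711.80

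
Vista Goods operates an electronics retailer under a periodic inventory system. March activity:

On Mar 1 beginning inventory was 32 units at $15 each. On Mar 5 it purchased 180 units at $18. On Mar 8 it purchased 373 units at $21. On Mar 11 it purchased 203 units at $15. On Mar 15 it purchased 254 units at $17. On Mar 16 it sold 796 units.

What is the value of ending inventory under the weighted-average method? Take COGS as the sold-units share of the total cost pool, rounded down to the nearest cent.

Ending inventory = $4,465.78

Mar 16, sell 796: 796/1042 × $18,916.00 → $14,450.22
Ending inventory (cost pool remaining) = $4,465.78
Check: goods available $18,916.00 = COGS $14,450.22 + ending $4,465.78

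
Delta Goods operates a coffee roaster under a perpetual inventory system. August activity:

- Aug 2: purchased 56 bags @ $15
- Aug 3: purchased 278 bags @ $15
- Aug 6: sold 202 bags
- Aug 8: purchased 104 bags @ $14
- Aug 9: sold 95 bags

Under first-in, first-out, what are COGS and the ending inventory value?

Aug 6, 202 sold [FIFO — oldest first]: 56 @ $15 + 146 @ $15 = $3,030
Aug 9, 95 sold [FIFO — oldest first]: 95 @ $15 = $1,425
Total COGS = $3,030 + $1,425 = $4,455
Ending inventory: 37 @ $15 + 104 @ $14 = $2,011
Check: goods available $6,466 = COGS $4,455 + ending $2,011

COGS = $4,455; ending inventory = $2,011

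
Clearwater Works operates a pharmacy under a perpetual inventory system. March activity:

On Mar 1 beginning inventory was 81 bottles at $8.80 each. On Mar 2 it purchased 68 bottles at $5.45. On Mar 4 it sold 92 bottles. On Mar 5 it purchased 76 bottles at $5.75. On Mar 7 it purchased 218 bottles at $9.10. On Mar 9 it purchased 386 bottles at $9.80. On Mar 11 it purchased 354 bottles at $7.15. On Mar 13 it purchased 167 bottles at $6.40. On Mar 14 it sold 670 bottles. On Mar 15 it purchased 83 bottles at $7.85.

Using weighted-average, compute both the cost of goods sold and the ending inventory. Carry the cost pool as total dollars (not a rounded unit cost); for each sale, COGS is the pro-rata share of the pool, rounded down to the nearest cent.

After Mar 1: 81 on hand, pool $712.80 (≈ $8.8000 each)
After Mar 2: 149 on hand, pool $1,083.40 (≈ $7.2711 each)
Mar 4, sell 92: 92/149 × $1,083.40 → $668.94
After Mar 5: 133 on hand, pool $851.46 (≈ $6.4020 each)
After Mar 7: 351 on hand, pool $2,835.26 (≈ $8.0777 each)
After Mar 9: 737 on hand, pool $6,618.06 (≈ $8.9797 each)
After Mar 11: 1091 on hand, pool $9,149.16 (≈ $8.3860 each)
After Mar 13: 1258 on hand, pool $10,217.96 (≈ $8.1224 each)
Mar 14, sell 670: 670/1258 × $10,217.96 → $5,441.99
After Mar 15: 671 on hand, pool $5,427.52 (≈ $8.0887 each)
Total COGS = $668.94 + $5,441.99 = $6,110.93
Ending inventory (cost pool remaining) = $5,427.52

COGS = $6,110.93; ending inventory = $5,427.52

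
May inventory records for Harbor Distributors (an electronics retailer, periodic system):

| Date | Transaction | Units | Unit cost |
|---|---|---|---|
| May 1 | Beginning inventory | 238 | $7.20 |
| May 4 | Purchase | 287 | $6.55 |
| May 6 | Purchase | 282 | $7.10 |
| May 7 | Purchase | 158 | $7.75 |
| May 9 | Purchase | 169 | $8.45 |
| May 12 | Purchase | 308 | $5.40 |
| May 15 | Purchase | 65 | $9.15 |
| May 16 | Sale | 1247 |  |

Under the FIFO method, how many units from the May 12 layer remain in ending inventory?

195

May 16, 1247 sold [FIFO — oldest first]: 238 @ $7.20 + 287 @ $6.55 + 282 @ $7.10 + 158 @ $7.75 + 169 @ $8.45 + 113 @ $5.40 = $8,858.40
Ending inventory: 195 @ $5.40 + 65 @ $9.15 = $1,647.75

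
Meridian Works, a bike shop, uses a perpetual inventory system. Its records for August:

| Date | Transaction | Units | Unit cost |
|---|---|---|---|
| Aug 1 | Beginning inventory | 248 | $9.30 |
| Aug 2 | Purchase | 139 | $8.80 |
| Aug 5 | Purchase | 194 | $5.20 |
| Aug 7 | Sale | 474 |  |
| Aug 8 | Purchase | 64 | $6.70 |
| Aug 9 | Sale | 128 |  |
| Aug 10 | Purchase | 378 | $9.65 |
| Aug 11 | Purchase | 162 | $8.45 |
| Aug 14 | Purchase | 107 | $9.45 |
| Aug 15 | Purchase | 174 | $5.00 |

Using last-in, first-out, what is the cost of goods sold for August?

COGS = $4,567.30

Aug 7, 474 sold [LIFO — newest first]: 194 @ $5.20 + 139 @ $8.80 + 141 @ $9.30 = $3,543.30
Aug 9, 128 sold [LIFO — newest first]: 64 @ $6.70 + 64 @ $9.30 = $1,024.00
Total COGS = $3,543.30 + $1,024.00 = $4,567.30
Ending inventory: 43 @ $9.30 + 378 @ $9.65 + 162 @ $8.45 + 107 @ $9.45 + 174 @ $5.00 = $7,297.65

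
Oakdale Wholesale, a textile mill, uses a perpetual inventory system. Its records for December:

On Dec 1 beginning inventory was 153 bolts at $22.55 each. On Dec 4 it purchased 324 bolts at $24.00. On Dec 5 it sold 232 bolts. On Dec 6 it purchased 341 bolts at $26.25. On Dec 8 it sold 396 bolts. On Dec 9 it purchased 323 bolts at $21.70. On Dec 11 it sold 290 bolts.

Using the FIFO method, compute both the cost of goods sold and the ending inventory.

Dec 5, 232 sold [FIFO — oldest first]: 153 @ $22.55 + 79 @ $24.00 = $5,346.15
Dec 8, 396 sold [FIFO — oldest first]: 245 @ $24.00 + 151 @ $26.25 = $9,843.75
Dec 11, 290 sold [FIFO — oldest first]: 190 @ $26.25 + 100 @ $21.70 = $7,157.50
Total COGS = $5,346.15 + $9,843.75 + $7,157.50 = $22,347.40
Ending inventory: 223 @ $21.70 = $4,839.10

COGS = $22,347.40; ending inventory = $4,839.10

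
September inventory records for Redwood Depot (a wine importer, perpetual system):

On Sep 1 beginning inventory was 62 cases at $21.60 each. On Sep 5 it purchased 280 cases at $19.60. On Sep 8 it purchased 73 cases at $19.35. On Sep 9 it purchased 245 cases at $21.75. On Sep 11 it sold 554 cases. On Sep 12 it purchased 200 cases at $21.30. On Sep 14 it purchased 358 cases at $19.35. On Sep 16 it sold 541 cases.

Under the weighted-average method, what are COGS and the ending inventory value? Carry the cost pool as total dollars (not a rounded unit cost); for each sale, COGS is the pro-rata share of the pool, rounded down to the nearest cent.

After Sep 1: 62 on hand, pool $1,339.20 (≈ $21.6000 each)
After Sep 5: 342 on hand, pool $6,827.20 (≈ $19.9626 each)
After Sep 8: 415 on hand, pool $8,239.75 (≈ $19.8548 each)
After Sep 9: 660 on hand, pool $13,568.50 (≈ $20.5583 each)
Sep 11, sell 554: 554/660 × $13,568.50 → $11,389.31
After Sep 12: 306 on hand, pool $6,439.19 (≈ $21.0431 each)
After Sep 14: 664 on hand, pool $13,366.49 (≈ $20.1303 each)
Sep 16, sell 541: 541/664 × $13,366.49 → $10,890.46
Total COGS = $11,389.31 + $10,890.46 = $22,279.77
Ending inventory (cost pool remaining) = $2,476.03

COGS = $22,279.77; ending inventory = $2,476.03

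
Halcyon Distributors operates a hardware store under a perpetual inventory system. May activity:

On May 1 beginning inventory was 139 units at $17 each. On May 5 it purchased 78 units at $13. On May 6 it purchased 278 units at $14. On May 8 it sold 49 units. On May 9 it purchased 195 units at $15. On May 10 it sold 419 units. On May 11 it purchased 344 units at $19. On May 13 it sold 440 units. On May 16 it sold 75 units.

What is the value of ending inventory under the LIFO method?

Ending inventory = $867

May 8, 49 sold [LIFO — newest first]: 49 @ $14 = $686
May 10, 419 sold [LIFO — newest first]: 195 @ $15 + 224 @ $14 = $6,061
May 13, 440 sold [LIFO — newest first]: 344 @ $19 + 5 @ $14 + 78 @ $13 + 13 @ $17 = $7,841
May 16, 75 sold [LIFO — newest first]: 75 @ $17 = $1,275
Total COGS = $686 + $6,061 + $7,841 + $1,275 = $15,863
Ending inventory: 51 @ $17 = $867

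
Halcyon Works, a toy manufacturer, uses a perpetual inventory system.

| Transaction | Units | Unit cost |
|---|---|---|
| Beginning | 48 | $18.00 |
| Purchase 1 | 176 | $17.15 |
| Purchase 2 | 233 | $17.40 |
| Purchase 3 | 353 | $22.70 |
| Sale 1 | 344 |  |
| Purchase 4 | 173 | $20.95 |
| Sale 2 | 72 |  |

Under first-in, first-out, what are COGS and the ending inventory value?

COGS = $7,223.20; ending inventory = $12,350.85

Sale 1 (344) [FIFO — oldest first]: 48 @ $18.00 + 176 @ $17.15 + 120 @ $17.40 = $5,970.40
Sale 2 (72) [FIFO — oldest first]: 72 @ $17.40 = $1,252.80
Total COGS = $5,970.40 + $1,252.80 = $7,223.20
Ending inventory: 41 @ $17.40 + 353 @ $22.70 + 173 @ $20.95 = $12,350.85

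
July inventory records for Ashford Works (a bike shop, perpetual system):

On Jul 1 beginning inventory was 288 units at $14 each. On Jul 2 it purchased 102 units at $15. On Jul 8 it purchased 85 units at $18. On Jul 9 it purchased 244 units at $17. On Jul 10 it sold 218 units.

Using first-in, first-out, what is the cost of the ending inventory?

Jul 10, 218 sold [FIFO — oldest first]: 218 @ $14 = $3,052
Ending inventory: 70 @ $14 + 102 @ $15 + 85 @ $18 + 244 @ $17 = $8,188

Ending inventory = $8,188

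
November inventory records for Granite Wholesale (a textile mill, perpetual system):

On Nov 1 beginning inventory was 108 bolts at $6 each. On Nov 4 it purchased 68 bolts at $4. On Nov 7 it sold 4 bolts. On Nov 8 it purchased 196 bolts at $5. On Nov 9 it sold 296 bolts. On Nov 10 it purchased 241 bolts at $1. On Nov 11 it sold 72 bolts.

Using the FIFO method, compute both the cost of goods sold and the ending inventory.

COGS = $1,900; ending inventory = $241

Nov 7, 4 sold [FIFO — oldest first]: 4 @ $6 = $24
Nov 9, 296 sold [FIFO — oldest first]: 104 @ $6 + 68 @ $4 + 124 @ $5 = $1,516
Nov 11, 72 sold [FIFO — oldest first]: 72 @ $5 = $360
Total COGS = $24 + $1,516 + $360 = $1,900
Ending inventory: 241 @ $1 = $241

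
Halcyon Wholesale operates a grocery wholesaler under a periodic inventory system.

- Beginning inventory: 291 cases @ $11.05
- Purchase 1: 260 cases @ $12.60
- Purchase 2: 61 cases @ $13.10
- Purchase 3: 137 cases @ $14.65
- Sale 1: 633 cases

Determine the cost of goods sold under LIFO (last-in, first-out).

Sale 1 (633) [LIFO — newest first]: 137 @ $14.65 + 61 @ $13.10 + 260 @ $12.60 + 175 @ $11.05 = $8,015.90
Ending inventory: 116 @ $11.05 = $1,281.80

COGS = $8,015.90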